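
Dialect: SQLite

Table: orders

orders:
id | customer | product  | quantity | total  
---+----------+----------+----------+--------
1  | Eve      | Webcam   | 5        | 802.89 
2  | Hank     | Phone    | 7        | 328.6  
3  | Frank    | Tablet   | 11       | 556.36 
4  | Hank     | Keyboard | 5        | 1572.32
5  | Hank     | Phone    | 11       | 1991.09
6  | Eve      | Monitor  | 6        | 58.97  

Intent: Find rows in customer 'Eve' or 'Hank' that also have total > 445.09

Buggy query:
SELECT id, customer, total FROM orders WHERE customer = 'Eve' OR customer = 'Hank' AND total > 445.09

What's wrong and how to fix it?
Bug: AND binds tighter than OR, so this parses as customer = 'Eve' OR (customer = 'Hank' AND total > 445.09)

Fix: Add parentheses around the OR so the AND applies to both alternatives

Corrected query:
SELECT id, customer, total FROM orders WHERE (customer = 'Eve' OR customer = 'Hank') AND total > 445.09

Result:
id | customer | total  
---+----------+--------
1  | Eve      | 802.89 
4  | Hank     | 1572.32
5  | Hank     | 1991.09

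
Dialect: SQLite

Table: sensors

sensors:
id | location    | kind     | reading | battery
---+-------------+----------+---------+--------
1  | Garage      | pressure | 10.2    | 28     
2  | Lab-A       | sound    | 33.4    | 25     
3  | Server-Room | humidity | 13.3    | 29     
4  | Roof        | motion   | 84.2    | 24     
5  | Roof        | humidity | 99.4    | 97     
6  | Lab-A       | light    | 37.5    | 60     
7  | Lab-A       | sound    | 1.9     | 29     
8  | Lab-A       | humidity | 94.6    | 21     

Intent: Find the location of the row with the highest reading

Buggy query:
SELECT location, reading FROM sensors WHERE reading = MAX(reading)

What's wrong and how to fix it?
Bug: MAX(reading) is an aggregate and cannot be used directly in WHERE

Fix: Use a subquery: WHERE reading = (SELECT MAX(reading) FROM sensors)

Corrected query:
SELECT location, reading FROM sensors WHERE reading = (SELECT MAX(reading) FROM sensors)

Result:
location | reading
---------+--------
Roof     | 99.4   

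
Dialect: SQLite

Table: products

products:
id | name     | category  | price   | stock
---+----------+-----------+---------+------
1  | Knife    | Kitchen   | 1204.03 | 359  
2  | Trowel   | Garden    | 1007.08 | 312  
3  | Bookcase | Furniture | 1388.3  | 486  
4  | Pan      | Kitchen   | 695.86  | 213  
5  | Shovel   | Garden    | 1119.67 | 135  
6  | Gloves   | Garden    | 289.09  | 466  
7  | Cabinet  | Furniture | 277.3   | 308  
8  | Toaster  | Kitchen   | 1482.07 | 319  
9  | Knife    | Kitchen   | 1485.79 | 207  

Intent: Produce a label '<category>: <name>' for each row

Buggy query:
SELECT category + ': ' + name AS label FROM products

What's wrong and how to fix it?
Bug: '+' is numeric addition; on text columns SQLite converts them to 0 instead of concatenating

Fix: Use the || operator for string concatenation

Corrected query:
SELECT category || ': ' || name AS label FROM products

Result:
label              
-------------------
Kitchen: Knife     
Garden: Trowel     
Furniture: Bookcase
Kitchen: Pan       
Garden: Shovel     
Garden: Gloves     
Furniture: Cabinet 
Kitchen: Toaster   
Kitchen: Knife     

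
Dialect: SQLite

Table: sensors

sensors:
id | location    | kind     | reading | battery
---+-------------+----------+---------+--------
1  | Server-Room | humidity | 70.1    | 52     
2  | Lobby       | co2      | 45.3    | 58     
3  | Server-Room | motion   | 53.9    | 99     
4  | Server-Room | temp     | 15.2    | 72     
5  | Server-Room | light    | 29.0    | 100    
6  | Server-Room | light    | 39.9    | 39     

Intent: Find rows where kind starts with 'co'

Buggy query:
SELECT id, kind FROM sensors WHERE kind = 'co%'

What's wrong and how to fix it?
Bug: '=' compares the literal string including the % character; pattern matching needs LIKE

Fix: Use LIKE for wildcard pattern matching

Corrected query:
SELECT id, kind FROM sensors WHERE kind LIKE 'co%'

Result:
id | kind
---+-----
2  | co2 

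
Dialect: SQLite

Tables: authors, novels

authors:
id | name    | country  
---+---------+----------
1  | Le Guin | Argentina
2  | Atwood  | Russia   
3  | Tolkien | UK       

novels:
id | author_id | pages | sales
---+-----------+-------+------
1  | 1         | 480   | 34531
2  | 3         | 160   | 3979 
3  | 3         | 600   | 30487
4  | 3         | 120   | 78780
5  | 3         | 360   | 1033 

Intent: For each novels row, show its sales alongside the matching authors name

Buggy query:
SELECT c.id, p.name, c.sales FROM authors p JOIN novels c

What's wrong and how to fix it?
Bug: JOIN with no ON clause produces a cartesian product; every novels row pairs with every authors row

Fix: Add ON c.author_id = p.id to the JOIN

Corrected query:
SELECT c.id, p.name, c.sales FROM authors p JOIN novels c ON c.author_id = p.id

Result:
id | name    | sales
---+---------+------
1  | Le Guin | 34531
2  | Tolkien | 3979 
3  | Tolkien | 30487
4  | Tolkien | 78780
5  | Tolkien | 1033 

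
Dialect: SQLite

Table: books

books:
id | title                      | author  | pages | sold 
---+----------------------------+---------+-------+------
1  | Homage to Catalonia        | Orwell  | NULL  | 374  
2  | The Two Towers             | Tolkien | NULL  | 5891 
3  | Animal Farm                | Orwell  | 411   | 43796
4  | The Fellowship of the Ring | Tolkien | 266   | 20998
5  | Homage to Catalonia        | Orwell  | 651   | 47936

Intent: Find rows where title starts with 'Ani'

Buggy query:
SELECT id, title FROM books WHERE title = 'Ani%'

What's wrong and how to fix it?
Bug: '=' compares the literal string including the % character; pattern matching needs LIKE

Fix: Use LIKE for wildcard pattern matching

Corrected query:
SELECT id, title FROM books WHERE title LIKE 'Ani%'

Result:
id | title      
---+------------
3  | Animal Farm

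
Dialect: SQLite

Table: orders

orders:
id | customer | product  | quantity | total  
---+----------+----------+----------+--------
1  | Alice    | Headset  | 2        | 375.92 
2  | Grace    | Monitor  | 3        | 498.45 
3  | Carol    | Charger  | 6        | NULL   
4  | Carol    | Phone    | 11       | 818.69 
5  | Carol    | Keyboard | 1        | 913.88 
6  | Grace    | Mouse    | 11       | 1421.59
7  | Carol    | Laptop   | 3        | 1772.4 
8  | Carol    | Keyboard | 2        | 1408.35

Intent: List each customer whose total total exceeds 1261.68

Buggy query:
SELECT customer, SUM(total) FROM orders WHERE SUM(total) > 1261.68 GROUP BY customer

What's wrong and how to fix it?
Bug: Aggregate functions cannot appear in a WHERE clause

Fix: Move the aggregate condition to a HAVING clause

Corrected query:
SELECT customer, SUM(total) FROM orders GROUP BY customer HAVING SUM(total) > 1261.68

Result:
customer | SUM(total)
---------+-----------
Carol    | 4913.32   
Grace    | 1920.04   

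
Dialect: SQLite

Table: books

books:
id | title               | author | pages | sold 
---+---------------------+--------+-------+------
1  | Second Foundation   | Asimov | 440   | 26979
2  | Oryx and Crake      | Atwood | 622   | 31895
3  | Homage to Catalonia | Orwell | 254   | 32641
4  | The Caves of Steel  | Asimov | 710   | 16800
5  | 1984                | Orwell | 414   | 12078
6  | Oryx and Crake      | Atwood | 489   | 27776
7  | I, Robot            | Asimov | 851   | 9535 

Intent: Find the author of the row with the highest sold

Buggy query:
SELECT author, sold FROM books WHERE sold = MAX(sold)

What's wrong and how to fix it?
Bug: WHERE is evaluated per row; an aggregate over the whole table isn't defined there

Fix: Use a subquery: WHERE sold = (SELECT MAX(sold) FROM books)

Corrected query:
SELECT author, sold FROM books WHERE sold = (SELECT MAX(sold) FROM books)

Result:
author | sold 
-------+------
Orwell | 32641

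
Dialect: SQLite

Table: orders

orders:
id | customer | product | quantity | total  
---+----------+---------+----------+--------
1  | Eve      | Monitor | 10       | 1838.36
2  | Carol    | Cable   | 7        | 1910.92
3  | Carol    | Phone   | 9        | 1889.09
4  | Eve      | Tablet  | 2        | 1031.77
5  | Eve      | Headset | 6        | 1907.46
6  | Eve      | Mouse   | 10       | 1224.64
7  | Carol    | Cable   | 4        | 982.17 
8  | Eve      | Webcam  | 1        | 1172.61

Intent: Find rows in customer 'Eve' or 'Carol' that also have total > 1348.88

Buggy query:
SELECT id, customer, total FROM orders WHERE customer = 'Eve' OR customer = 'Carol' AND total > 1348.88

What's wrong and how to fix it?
Bug: Without parentheses, AND is evaluated before OR, so the total filter only applies to the 'Carol' branch

Fix: Add parentheses around the OR so the AND applies to both alternatives

Corrected query:
SELECT id, customer, total FROM orders WHERE (customer = 'Eve' OR customer = 'Carol') AND total > 1348.88

Result:
id | customer | total  
---+----------+--------
1  | Eve      | 1838.36
2  | Carol    | 1910.92
3  | Carol    | 1889.09
5  | Eve      | 1907.46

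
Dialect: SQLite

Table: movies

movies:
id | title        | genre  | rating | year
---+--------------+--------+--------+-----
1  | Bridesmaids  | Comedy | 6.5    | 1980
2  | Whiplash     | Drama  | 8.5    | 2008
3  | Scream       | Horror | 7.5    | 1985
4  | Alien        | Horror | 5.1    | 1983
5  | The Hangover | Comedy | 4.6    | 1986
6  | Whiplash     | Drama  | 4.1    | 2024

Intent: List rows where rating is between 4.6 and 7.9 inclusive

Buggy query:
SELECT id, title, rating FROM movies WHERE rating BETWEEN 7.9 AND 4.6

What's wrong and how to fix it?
Bug: BETWEEN expects the lower bound first; with 7.9 AND 4.6 the range is empty

Fix: Write BETWEEN 4.6 AND 7.9

Corrected query:
SELECT id, title, rating FROM movies WHERE rating BETWEEN 4.6 AND 7.9

Result:
id | title        | rating
---+--------------+-------
1  | Bridesmaids  | 6.5   
3  | Scream       | 7.5   
4  | Alien        | 5.1   
5  | The Hangover | 4.6   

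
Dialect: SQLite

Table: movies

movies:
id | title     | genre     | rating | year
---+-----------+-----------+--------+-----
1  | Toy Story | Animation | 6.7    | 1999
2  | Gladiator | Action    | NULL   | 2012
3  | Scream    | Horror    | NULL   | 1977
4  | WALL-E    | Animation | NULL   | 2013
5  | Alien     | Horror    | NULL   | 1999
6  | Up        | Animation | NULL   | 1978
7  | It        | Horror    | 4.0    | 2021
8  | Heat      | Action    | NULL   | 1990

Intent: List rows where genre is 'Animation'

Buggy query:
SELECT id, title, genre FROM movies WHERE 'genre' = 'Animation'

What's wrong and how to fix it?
Bug: Single quotes denote string literals in SQL; the column name is being compared as a constant string

Fix: Reference the column as genre without single quotes

Corrected query:
SELECT id, title, genre FROM movies WHERE genre = 'Animation'

Result:
id | title     | genre    
---+-----------+----------
1  | Toy Story | Animation
4  | WALL-E    | Animation
6  | Up        | Animation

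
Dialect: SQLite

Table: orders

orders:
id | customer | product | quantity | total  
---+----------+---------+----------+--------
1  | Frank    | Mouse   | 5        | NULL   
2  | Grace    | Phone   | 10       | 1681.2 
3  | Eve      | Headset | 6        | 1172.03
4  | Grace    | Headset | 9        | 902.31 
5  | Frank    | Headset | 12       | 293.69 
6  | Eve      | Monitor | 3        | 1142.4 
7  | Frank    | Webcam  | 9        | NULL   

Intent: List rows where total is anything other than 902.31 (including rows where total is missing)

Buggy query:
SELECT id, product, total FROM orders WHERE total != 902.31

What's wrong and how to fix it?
Bug: 'total != 902.31' is unknown when total is NULL, so NULL rows are silently excluded

Fix: Handle NULL separately with IS NULL alongside the inequality

Corrected query:
SELECT id, product, total FROM orders WHERE total != 902.31 OR total IS NULL

Result:
id | product | total  
---+---------+--------
1  | Mouse   | NULL   
2  | Phone   | 1681.2 
3  | Headset | 1172.03
5  | Headset | 293.69 
6  | Monitor | 1142.4 
7  | Webcam  | NULL   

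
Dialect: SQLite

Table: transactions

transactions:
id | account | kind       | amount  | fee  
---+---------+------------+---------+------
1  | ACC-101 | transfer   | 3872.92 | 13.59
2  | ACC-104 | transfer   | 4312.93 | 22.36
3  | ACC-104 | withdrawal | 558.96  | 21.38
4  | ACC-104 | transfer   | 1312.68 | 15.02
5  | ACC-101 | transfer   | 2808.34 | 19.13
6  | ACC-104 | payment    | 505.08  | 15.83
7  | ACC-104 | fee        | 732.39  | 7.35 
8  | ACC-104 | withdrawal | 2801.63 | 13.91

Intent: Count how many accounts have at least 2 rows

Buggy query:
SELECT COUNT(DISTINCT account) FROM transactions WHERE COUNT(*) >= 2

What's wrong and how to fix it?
Bug: COUNT(*) cannot appear in WHERE; the per-group count doesn't exist yet

Fix: Use a subquery that GROUPs and filters with HAVING, then count its rows

Corrected query:
SELECT COUNT(*) FROM (SELECT account FROM transactions GROUP BY account HAVING COUNT(*) >= 2)

Result:
COUNT(*)
--------
2       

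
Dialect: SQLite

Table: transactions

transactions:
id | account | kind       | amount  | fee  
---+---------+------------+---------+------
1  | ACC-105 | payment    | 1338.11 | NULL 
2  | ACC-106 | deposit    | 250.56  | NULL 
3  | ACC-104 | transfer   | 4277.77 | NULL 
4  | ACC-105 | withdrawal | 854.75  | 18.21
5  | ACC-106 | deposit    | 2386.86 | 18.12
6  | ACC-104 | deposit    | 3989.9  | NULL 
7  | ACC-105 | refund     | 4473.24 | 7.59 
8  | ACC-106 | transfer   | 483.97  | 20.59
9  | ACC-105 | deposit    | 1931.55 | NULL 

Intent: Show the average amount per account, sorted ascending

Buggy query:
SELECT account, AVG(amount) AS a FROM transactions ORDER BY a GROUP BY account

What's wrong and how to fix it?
Bug: ORDER BY appears before GROUP BY; SQL clause order requires GROUP BY first

Fix: Move ORDER BY to the end, after GROUP BY

Corrected query:
SELECT account, AVG(amount) AS a FROM transactions GROUP BY account ORDER BY a

Result:
account | a          
--------+------------
ACC-106 | 1040.463333
ACC-105 | 2149.4125  
ACC-104 | 4133.835   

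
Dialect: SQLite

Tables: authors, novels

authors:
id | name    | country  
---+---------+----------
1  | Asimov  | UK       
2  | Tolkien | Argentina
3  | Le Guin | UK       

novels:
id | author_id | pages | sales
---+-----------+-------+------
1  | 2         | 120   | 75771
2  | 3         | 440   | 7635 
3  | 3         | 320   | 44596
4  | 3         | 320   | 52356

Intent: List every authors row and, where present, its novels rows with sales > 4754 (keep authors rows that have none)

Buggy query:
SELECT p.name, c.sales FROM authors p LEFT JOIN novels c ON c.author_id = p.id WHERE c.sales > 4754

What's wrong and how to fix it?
Bug: A WHERE condition on the right-hand table after LEFT JOIN drops unmatched parents

Fix: Move the right-table condition into the ON clause so unmatched parents are kept

Corrected query:
SELECT p.name, c.sales FROM authors p LEFT JOIN novels c ON c.author_id = p.id AND c.sales > 4754

Result:
name    | sales
--------+------
Asimov  | NULL 
Tolkien | 75771
Le Guin | 7635 
Le Guin | 44596
Le Guin | 52356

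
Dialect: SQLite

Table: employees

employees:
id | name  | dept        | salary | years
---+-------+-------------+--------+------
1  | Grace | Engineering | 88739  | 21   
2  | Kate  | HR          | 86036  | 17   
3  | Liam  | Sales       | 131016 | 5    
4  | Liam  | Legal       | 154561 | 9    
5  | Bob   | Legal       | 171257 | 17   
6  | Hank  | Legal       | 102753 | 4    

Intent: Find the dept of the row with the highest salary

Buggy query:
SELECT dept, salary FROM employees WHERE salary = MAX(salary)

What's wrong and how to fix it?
Bug: MAX(salary) is an aggregate and cannot be used directly in WHERE

Fix: Wrap MAX in a scalar subquery so WHERE compares against a single value

Corrected query:
SELECT dept, salary FROM employees WHERE salary = (SELECT MAX(salary) FROM employees)

Result:
dept  | salary
------+-------
Legal | 171257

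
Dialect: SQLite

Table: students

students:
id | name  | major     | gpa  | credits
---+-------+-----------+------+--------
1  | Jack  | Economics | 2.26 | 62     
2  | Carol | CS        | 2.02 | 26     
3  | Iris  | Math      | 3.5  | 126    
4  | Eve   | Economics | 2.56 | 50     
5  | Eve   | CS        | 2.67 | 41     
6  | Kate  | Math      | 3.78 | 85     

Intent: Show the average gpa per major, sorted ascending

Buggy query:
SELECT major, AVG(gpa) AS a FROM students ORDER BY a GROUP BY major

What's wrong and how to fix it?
Bug: ORDER BY appears before GROUP BY; SQL clause order requires GROUP BY first

Fix: Move ORDER BY to the end, after GROUP BY

Corrected query:
SELECT major, AVG(gpa) AS a FROM students GROUP BY major ORDER BY a

Result:
major     | a    
----------+------
CS        | 2.345
Economics | 2.41 
Math      | 3.64 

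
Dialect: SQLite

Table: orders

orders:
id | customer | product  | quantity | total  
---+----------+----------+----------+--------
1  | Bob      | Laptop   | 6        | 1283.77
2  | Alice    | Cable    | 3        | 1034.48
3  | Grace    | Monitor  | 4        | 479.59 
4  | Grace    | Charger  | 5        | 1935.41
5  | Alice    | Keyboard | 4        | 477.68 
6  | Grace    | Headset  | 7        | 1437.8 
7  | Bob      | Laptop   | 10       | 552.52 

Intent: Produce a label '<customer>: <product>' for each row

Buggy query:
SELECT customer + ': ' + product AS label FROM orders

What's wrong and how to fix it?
Bug: SQLite uses || for string concatenation; + coerces text to numbers (yielding 0)

Fix: Use the || operator for string concatenation

Corrected query:
SELECT customer || ': ' || product AS label FROM orders

Result:
label          
---------------
Bob: Laptop    
Alice: Cable   
Grace: Monitor 
Grace: Charger 
Alice: Keyboard
Grace: Headset 
Bob: Laptop    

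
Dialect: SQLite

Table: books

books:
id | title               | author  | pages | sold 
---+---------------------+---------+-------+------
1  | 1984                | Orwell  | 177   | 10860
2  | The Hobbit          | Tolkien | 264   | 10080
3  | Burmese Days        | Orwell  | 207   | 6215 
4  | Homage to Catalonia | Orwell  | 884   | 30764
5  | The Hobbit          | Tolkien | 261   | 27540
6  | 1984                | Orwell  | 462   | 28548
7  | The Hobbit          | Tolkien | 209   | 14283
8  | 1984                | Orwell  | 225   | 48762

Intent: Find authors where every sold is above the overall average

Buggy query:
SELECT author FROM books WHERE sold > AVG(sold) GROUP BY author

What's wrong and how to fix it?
Bug: AVG() is an aggregate; it can't sit directly in WHERE

Fix: Compute the overall average in a scalar subquery and compare each group's MIN against it in HAVING

Corrected query:
SELECT author FROM books GROUP BY author HAVING MIN(sold) > (SELECT AVG(sold) FROM books)

Result:
(no rows)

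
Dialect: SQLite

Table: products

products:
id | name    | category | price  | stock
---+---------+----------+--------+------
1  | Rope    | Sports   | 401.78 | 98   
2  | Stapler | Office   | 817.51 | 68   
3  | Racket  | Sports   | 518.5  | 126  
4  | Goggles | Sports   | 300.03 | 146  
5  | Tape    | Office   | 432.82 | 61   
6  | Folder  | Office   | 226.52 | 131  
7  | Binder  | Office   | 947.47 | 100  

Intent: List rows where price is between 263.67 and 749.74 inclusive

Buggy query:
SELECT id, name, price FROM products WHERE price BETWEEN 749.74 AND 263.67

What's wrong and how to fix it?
Bug: The bounds are reversed; BETWEEN a AND b requires a <= b to match anything

Fix: Write BETWEEN 263.67 AND 749.74

Corrected query:
SELECT id, name, price FROM products WHERE price BETWEEN 263.67 AND 749.74

Result:
id | name    | price 
---+---------+-------
1  | Rope    | 401.78
3  | Racket  | 518.5 
4  | Goggles | 300.03
5  | Tape    | 432.82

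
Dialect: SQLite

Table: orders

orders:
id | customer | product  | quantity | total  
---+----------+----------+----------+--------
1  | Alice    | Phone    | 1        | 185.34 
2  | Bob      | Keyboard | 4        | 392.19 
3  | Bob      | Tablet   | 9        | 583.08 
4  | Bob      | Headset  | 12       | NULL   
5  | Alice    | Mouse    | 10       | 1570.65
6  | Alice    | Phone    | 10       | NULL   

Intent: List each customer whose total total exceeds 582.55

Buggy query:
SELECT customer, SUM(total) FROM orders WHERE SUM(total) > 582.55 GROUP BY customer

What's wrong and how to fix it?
Bug: WHERE runs before GROUP BY, so aggregates aren't available there

Fix: Move the aggregate condition to a HAVING clause

Corrected query:
SELECT customer, SUM(total) FROM orders GROUP BY customer HAVING SUM(total) > 582.55

Result:
customer | SUM(total)
---------+-----------
Alice    | 1755.99   
Bob      | 975.27    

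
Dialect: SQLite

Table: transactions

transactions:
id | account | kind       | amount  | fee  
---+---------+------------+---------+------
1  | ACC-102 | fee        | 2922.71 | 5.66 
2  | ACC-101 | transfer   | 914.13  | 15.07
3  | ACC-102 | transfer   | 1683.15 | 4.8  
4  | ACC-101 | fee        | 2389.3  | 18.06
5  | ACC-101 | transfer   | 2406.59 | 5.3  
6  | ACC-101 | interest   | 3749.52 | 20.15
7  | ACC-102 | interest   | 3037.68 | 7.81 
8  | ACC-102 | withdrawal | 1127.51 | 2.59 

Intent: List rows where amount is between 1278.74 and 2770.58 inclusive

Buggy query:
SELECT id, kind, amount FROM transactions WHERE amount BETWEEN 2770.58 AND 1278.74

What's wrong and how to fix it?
Bug: BETWEEN expects the lower bound first; with 2770.58 AND 1278.74 the range is empty

Fix: Write BETWEEN 1278.74 AND 2770.58

Corrected query:
SELECT id, kind, amount FROM transactions WHERE amount BETWEEN 1278.74 AND 2770.58

Result:
id | kind     | amount 
---+----------+--------
3  | transfer | 1683.15
4  | fee      | 2389.3 
5  | transfer | 2406.59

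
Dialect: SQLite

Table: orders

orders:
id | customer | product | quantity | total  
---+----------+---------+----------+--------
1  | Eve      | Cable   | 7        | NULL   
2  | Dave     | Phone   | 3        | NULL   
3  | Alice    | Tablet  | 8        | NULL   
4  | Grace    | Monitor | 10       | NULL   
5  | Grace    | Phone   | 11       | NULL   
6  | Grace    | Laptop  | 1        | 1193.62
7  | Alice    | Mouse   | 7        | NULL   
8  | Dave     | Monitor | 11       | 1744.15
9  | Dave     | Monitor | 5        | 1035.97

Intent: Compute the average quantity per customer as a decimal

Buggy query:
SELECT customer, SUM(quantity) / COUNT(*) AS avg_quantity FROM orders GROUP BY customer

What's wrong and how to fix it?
Bug: Both operands are integers, so '/' performs integer division and truncates

Fix: Multiply by 1.0 (or CAST to REAL) to force floating-point division

Corrected query:
SELECT customer, SUM(quantity) * 1.0 / COUNT(*) AS avg_quantity FROM orders GROUP BY customer

Result:
customer | avg_quantity
---------+-------------
Alice    | 7.5         
Dave     | 6.333333    
Eve      | 7           
Grace    | 7.333333    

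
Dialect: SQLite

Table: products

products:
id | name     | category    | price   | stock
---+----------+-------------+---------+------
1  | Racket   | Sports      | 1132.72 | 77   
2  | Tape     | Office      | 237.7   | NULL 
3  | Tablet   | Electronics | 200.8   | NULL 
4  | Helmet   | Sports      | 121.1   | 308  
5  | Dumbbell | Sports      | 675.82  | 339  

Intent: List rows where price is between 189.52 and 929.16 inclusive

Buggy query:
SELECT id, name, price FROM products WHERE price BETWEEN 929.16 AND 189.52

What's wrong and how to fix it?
Bug: The bounds are reversed; BETWEEN a AND b requires a <= b to match anything

Fix: Swap the bounds so the smaller value comes first

Corrected query:
SELECT id, name, price FROM products WHERE price BETWEEN 189.52 AND 929.16

Result:
id | name     | price 
---+----------+-------
2  | Tape     | 237.7 
3  | Tablet   | 200.8 
5  | Dumbbell | 675.82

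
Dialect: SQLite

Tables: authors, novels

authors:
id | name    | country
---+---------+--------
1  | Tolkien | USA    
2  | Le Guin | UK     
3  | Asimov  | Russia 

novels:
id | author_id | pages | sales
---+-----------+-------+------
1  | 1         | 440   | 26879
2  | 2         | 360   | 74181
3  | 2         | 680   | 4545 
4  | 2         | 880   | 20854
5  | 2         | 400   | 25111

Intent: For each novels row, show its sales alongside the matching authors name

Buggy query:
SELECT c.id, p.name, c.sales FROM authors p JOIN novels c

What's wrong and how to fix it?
Bug: JOIN with no ON clause produces a cartesian product; every novels row pairs with every authors row

Fix: Specify the join condition linking the foreign key to the parent id

Corrected query:
SELECT c.id, p.name, c.sales FROM authors p JOIN novels c ON c.author_id = p.id

Result:
id | name    | sales
---+---------+------
1  | Tolkien | 26879
2  | Le Guin | 74181
3  | Le Guin | 4545 
4  | Le Guin | 20854
5  | Le Guin | 25111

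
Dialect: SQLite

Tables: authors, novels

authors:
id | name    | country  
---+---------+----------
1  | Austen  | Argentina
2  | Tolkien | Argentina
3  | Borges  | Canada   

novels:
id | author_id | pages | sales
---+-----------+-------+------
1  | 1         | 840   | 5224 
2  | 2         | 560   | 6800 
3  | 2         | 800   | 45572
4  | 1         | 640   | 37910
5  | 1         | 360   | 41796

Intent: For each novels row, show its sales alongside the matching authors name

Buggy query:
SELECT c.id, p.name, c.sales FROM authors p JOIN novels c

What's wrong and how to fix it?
Bug: JOIN with no ON clause produces a cartesian product; every novels row pairs with every authors row

Fix: Specify the join condition linking the foreign key to the parent id

Corrected query:
SELECT c.id, p.name, c.sales FROM authors p JOIN novels c ON c.author_id = p.id

Result:
id | name    | sales
---+---------+------
1  | Austen  | 5224 
2  | Tolkien | 6800 
3  | Tolkien | 45572
4  | Austen  | 37910
5  | Austen  | 41796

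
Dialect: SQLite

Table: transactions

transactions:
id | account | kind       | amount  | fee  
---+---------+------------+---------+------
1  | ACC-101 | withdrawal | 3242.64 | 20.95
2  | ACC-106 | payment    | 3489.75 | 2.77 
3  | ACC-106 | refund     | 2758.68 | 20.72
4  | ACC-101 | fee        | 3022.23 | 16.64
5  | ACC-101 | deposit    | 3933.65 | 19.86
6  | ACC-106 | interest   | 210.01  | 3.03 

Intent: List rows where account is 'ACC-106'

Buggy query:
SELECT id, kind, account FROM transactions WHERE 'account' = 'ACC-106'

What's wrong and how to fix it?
Bug: 'account' in single quotes is a string literal, not the column; the comparison is literal-vs-literal and never true

Fix: Reference the column as account without single quotes

Corrected query:
SELECT id, kind, account FROM transactions WHERE account = 'ACC-106'

Result:
id | kind     | account
---+----------+--------
2  | payment  | ACC-106
3  | refund   | ACC-106
6  | interest | ACC-106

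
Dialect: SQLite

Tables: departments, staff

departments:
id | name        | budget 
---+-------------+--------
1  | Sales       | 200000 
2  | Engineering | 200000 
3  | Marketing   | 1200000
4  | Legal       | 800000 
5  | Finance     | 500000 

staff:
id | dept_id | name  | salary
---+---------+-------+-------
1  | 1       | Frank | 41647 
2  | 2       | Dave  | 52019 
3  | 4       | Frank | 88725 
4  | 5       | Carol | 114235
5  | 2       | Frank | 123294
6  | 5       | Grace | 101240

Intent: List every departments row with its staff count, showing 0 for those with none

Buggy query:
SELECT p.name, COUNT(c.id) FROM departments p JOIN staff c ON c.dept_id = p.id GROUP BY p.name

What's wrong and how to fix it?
Bug: INNER JOIN drops departments rows that have no matching staff rows

Fix: Switch to LEFT JOIN to retain unmatched parent rows

Corrected query:
SELECT p.name, COUNT(c.id) FROM departments p LEFT JOIN staff c ON c.dept_id = p.id GROUP BY p.name

Result:
name        | COUNT(c.id)
------------+------------
Engineering | 2          
Finance     | 2          
Legal       | 1          
Marketing   | 0          
Sales       | 1          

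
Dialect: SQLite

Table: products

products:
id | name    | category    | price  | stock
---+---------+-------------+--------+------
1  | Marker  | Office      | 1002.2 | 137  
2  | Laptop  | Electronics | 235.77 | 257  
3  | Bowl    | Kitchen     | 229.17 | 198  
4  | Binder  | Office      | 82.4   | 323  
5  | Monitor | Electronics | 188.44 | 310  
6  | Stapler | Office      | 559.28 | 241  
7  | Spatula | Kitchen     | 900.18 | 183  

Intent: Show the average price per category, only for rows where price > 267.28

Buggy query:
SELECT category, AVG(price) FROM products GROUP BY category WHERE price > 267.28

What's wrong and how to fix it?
Bug: Row-level WHERE must come before GROUP BY in the clause order

Fix: Move the WHERE clause before GROUP BY

Corrected query:
SELECT category, AVG(price) FROM products WHERE price > 267.28 GROUP BY category

Result:
category | AVG(price)
---------+-----------
Kitchen  | 900.18    
Office   | 780.74    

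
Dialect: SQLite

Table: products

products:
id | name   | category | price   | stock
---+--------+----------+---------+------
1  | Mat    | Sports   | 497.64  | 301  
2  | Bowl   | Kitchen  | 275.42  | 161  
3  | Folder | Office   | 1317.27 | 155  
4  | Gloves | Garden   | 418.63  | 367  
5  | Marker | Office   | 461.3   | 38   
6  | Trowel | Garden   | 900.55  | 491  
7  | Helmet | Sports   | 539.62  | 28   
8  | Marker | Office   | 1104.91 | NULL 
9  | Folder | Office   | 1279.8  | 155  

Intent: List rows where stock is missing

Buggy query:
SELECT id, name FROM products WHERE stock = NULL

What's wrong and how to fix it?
Bug: Comparing to NULL with '=' never matches; NULL = NULL is unknown, not true

Fix: Replace '= NULL' with 'IS NULL'

Corrected query:
SELECT id, name FROM products WHERE stock IS NULL

Result:
id | name  
---+-------
8  | Marker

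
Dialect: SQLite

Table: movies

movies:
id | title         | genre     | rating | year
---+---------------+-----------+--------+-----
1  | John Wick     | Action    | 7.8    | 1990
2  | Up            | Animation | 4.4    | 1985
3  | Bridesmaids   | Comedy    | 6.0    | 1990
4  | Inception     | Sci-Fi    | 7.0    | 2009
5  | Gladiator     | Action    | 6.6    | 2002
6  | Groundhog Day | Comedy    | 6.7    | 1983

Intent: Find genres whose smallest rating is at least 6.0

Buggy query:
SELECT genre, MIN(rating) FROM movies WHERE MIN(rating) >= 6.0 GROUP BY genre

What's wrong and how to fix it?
Bug: Aggregates like MIN are computed per group after WHERE runs

Fix: Replace WHERE with HAVING after the GROUP BY

Corrected query:
SELECT genre, MIN(rating) FROM movies GROUP BY genre HAVING MIN(rating) >= 6.0

Result:
genre  | MIN(rating)
-------+------------
Action | 6.6        
Comedy | 6          
Sci-Fi | 7          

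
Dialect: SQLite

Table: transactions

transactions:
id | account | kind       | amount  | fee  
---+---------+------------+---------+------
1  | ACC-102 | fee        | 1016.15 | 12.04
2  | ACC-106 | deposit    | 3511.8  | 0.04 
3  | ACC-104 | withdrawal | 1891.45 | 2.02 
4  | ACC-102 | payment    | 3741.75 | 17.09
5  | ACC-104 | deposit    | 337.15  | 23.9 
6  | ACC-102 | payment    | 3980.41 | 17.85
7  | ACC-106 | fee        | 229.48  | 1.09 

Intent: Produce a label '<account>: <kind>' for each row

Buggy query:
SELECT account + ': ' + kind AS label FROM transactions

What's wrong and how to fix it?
Bug: '+' is numeric addition; on text columns SQLite converts them to 0 instead of concatenating

Fix: Replace + with || to concatenate text

Corrected query:
SELECT account || ': ' || kind AS label FROM transactions

Result:
label              
-------------------
ACC-102: fee       
ACC-106: deposit   
ACC-104: withdrawal
ACC-102: payment   
ACC-104: deposit   
ACC-102: payment   
ACC-106: fee       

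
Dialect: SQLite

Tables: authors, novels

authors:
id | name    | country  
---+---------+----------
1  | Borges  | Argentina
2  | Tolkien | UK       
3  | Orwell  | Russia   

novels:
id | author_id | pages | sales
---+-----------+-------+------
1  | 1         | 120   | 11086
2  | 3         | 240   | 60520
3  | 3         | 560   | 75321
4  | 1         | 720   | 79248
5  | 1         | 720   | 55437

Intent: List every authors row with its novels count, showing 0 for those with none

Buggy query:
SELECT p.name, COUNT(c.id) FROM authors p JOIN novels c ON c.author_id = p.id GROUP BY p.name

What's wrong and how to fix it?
Bug: INNER JOIN drops authors rows that have no matching novels rows

Fix: Use LEFT JOIN so parents without children still appear (COUNT(c.id) gives 0)

Corrected query:
SELECT p.name, COUNT(c.id) FROM authors p LEFT JOIN novels c ON c.author_id = p.id GROUP BY p.name

Result:
name    | COUNT(c.id)
--------+------------
Borges  | 3          
Orwell  | 2          
Tolkien | 0          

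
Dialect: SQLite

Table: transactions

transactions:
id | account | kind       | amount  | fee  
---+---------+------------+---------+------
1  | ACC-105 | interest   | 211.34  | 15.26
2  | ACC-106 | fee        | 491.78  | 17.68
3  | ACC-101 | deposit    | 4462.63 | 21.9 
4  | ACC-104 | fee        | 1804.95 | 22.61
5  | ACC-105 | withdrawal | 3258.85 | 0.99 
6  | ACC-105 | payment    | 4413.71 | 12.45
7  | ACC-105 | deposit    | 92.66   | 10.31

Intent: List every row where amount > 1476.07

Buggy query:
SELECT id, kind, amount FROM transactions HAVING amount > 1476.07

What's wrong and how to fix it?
Bug: This is a non-aggregate query (no GROUP BY, no aggregates), so in SQLite the HAVING clause is invalid here; a row-level condition belongs in WHERE

Fix: Use WHERE for row-level filtering

Corrected query:
SELECT id, kind, amount FROM transactions WHERE amount > 1476.07

Result:
id | kind       | amount 
---+------------+--------
3  | deposit    | 4462.63
4  | fee        | 1804.95
5  | withdrawal | 3258.85
6  | payment    | 4413.71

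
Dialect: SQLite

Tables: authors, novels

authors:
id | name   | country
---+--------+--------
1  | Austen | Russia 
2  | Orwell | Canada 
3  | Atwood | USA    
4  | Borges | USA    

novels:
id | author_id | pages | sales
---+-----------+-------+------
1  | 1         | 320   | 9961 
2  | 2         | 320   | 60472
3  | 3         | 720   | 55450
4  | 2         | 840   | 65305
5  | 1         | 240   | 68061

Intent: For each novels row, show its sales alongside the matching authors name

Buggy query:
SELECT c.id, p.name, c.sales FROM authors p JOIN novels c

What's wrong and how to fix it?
Bug: Missing join condition: each novels row is matched to all authors rows instead of just its own

Fix: Add ON c.author_id = p.id to the JOIN

Corrected query:
SELECT c.id, p.name, c.sales FROM authors p JOIN novels c ON c.author_id = p.id

Result:
id | name   | sales
---+--------+------
1  | Austen | 9961 
2  | Orwell | 60472
3  | Atwood | 55450
4  | Orwell | 65305
5  | Austen | 68061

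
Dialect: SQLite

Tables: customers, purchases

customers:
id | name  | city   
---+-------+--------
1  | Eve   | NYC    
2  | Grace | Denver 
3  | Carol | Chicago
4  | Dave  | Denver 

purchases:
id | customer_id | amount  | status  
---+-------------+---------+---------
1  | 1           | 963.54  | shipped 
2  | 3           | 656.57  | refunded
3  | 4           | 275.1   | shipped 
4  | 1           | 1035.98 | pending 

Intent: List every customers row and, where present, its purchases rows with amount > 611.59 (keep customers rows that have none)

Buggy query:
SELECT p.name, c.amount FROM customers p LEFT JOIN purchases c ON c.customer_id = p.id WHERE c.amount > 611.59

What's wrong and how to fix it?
Bug: A WHERE condition on the right-hand table after LEFT JOIN drops unmatched parents

Fix: Move the right-table condition into the ON clause so unmatched parents are kept

Corrected query:
SELECT p.name, c.amount FROM customers p LEFT JOIN purchases c ON c.customer_id = p.id AND c.amount > 611.59

Result:
name  | amount 
------+--------
Eve   | 963.54 
Eve   | 1035.98
Grace | NULL   
Carol | 656.57 
Dave  | NULL   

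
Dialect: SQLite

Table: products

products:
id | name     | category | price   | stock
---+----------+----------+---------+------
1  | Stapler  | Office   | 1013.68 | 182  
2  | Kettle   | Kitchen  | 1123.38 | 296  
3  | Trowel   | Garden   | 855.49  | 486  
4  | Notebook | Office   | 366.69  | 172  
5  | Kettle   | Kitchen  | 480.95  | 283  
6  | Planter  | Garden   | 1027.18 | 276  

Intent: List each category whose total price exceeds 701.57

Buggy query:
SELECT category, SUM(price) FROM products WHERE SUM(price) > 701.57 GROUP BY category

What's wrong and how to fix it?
Bug: Aggregate functions cannot appear in a WHERE clause

Fix: Move the aggregate condition to a HAVING clause

Corrected query:
SELECT category, SUM(price) FROM products GROUP BY category HAVING SUM(price) > 701.57

Result:
category | SUM(price)
---------+-----------
Garden   | 1882.67   
Kitchen  | 1604.33   
Office   | 1380.37   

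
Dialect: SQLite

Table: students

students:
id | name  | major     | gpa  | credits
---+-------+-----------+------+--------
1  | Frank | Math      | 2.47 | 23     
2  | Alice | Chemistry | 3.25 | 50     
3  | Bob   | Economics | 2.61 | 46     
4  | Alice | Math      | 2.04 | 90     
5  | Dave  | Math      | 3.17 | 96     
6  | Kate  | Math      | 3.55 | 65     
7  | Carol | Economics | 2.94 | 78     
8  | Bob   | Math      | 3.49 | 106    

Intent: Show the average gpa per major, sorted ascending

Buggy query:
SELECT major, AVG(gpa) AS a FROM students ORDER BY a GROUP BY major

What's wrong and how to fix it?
Bug: ORDER BY appears before GROUP BY; SQL clause order requires GROUP BY first

Fix: Move ORDER BY to the end, after GROUP BY

Corrected query:
SELECT major, AVG(gpa) AS a FROM students GROUP BY major ORDER BY a

Result:
major     | a    
----------+------
Economics | 2.775
Math      | 2.944
Chemistry | 3.25 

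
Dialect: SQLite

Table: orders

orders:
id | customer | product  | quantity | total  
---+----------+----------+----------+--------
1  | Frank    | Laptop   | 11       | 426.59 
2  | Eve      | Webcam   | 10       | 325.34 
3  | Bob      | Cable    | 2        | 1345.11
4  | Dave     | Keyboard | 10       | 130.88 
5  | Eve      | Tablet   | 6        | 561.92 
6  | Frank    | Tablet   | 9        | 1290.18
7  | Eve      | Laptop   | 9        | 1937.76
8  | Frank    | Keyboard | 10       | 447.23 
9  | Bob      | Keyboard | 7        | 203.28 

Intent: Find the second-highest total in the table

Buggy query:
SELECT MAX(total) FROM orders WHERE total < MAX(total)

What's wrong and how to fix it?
Bug: The inner MAX is an aggregate inside WHERE, which is not allowed

Fix: Put the inner MAX in a scalar subquery

Corrected query:
SELECT MAX(total) FROM orders WHERE total < (SELECT MAX(total) FROM orders)

Result:
MAX(total)
----------
1345.11   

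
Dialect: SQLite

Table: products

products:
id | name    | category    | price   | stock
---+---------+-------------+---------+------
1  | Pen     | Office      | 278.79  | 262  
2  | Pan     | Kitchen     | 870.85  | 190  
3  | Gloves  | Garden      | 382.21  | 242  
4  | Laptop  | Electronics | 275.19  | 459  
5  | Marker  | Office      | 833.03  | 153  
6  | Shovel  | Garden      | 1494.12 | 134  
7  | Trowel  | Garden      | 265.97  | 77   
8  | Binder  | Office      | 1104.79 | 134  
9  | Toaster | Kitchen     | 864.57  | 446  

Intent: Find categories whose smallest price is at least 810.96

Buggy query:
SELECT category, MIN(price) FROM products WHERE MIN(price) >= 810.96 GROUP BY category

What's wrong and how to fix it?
Bug: Aggregates like MIN are computed per group after WHERE runs

Fix: Use HAVING for the per-group MIN condition

Corrected query:
SELECT category, MIN(price) FROM products GROUP BY category HAVING MIN(price) >= 810.96

Result:
category | MIN(price)
---------+-----------
Kitchen  | 864.57    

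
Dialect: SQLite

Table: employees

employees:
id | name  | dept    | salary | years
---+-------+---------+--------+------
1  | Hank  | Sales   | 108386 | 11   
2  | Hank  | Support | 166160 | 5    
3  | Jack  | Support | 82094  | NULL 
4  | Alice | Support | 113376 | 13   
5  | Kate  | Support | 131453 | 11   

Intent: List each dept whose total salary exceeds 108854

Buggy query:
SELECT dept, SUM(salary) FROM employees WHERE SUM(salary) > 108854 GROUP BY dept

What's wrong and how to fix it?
Bug: WHERE runs before GROUP BY, so aggregates aren't available there

Fix: Use HAVING (which filters groups after aggregation) instead of WHERE

Corrected query:
SELECT dept, SUM(salary) FROM employees GROUP BY dept HAVING SUM(salary) > 108854

Result:
dept    | SUM(salary)
--------+------------
Support | 493083     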